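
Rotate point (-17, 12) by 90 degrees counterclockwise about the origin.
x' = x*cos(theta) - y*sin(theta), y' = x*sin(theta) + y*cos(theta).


cos(90) = 0, sin(90) = 1
x' = -17*0 - 12*1 = -12
y' = -17*1 + 12*0 = -17

(-12, -17)


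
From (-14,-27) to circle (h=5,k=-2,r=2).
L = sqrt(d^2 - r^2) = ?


d = sqrt((-14-5)^2 + (-27+ 2)^2) = sqrt(361+625) = 31.4006
L = sqrt(986.0000 - 4) = sqrt(982.0000) = 31.3369

31.3369


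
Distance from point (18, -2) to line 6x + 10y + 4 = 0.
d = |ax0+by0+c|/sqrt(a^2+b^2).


|6*18 + 10*(-2) + 4| = |92| = 92
sqrt(36 + 100) = sqrt(136) = 11.6619
d = 92/sqrt(136) = 7.8889

7.8889


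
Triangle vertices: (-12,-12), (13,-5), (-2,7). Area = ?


-12*(-5-7) = 144
13*(7+ 12) = 247
-2*(-12+ 5) = 14
sum = 405
Area = |405|/2 = 202.5000

202.5000 sq units


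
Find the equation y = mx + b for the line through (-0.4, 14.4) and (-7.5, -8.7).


m = (-23.1)/(-7.1) = 3.2535
b = y1 - m*x1 = 14.4 - (-23.1*(-0.4))/(-7.1) = 14.4 + 1.3014 = 15.7014

y = 3.2535x + 15.7014


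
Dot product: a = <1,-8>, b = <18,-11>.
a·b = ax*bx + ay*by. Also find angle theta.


a·b = 1*18 - 8*(-11) = 18 + 88 = 106
|a| = sqrt(1+64) = 8.0623
|b| = sqrt(324+121) = 21.0950
cos(theta) = 106/(sqrt(65)*sqrt(445)) = 106/sqrt(28925) = 0.623260
theta = arccos(106/sqrt(28925)) = 51.4454 degrees

a·b = 106, theta = 51.4454 deg


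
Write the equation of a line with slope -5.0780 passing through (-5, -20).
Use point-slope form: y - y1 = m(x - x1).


y + 20 = -5.0780(x + 5)
y = -5.0780x - 20 + 5.0780*(-5)
y = -5.0780x - 45.3900

y = -5.0780x - 45.3900


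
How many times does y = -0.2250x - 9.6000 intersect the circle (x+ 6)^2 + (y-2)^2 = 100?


Substitute y = -0.2250x - 9.6000: (x+ 6)^2 + (-0.2250x- 9.6000-2)^2 = 100
Expand to Ax^2 + Bx + C = 0, where b-k = -11.6
A = 1+m^2 = 1.050625
B = 2(m(b-k) - h) = 2(-0.2250*(-11.6) + 6) = 17.22
C = h^2 + (b-k)^2 - r^2 = 36 + 134.56 - 100 = 70.56
disc = B^2-4AC = 296.5284 - 296.5284 = 0
disc = 0

1 intersection point (tangent)


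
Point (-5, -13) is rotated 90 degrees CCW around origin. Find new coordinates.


cos(90) = 0, sin(90) = 1
x' = -5*0 + 13*1 = 13
y' = -5*1 - 13*0 = -5

(13, -5)


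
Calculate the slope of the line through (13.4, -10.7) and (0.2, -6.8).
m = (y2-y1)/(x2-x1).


dy = -6.8 + 10.7 = 3.9
dx = 0.2 - 13.4 = -13.2
m = 3.9/(-13.2) = -0.2955

m = -0.2955


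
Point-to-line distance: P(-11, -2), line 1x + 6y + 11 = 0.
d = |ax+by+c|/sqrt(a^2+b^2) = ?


|1*(-11) + 6*(-2) + 11| = |-12| = 12
sqrt(1 + 36) = sqrt(37) = 6.0828
d = 12/sqrt(37) = 1.9728

1.9728


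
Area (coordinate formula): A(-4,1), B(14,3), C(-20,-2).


-4*(3+ 2) = -20
14*(-2-1) = -42
-20*(1-3) = 40
sum = -22
Area = |-22|/2 = 11.0000

11.0000 sq units


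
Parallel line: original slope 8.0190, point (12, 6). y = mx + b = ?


Parallel lines have equal slopes.
m2 = 8.0190
b2 = 6 - 8.0190*12 = -90.2280

y = 8.0190x - 90.2280


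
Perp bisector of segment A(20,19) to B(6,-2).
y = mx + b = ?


Midpoint = (13, 8.5)
Slope of AB = dy/dx = -21/(-14) = 1.5000
Perp slope = -dx/dy = -14/21 = -0.6667
b = My - (perp slope)*Mx = 8.5 + (-14*13)/(-21) = 8.5 + 8.6667 = 17.1667

y = -0.6667x + 17.1667


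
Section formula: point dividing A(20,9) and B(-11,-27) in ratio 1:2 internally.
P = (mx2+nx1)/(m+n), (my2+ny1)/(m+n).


Px = (1*(-11) + 2*20)/3 = 29/3 = 9.6667
Py = (1*(-27) + 2*9)/3 = -9/3 = -3.0000

P = (9.6667, -3.0000)


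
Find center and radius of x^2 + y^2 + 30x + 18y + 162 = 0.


h = -D/2 = -30/2 = -15
k = -E/2 = -18/2 = -9
r^2 = h^2 + k^2 - F = 225 + 81 - 162 = 144
r = 12

Center (-15, -9), radius = 12


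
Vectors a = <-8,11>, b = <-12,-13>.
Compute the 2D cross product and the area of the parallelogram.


cross = -8*(-13) - 11*(-12) = 104 + 132 = 236
Parallelogram area = |236| = 236

cross = 236, parallelogram area = 236


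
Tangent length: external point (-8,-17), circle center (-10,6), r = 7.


d = sqrt((-8+ 10)^2 + (-17-6)^2) = sqrt(4+529) = 23.0868
L = sqrt(533.0000 - 49) = sqrt(484.0000) = 22.0000

22.0000


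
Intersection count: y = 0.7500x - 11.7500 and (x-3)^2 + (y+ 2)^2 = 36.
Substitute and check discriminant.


Substitute y = 0.7500x - 11.7500: (x-3)^2 + (0.7500x- 11.7500+ 2)^2 = 36
Expand to Ax^2 + Bx + C = 0, where b-k = -9.75
A = 1+m^2 = 1.5625
B = 2(m(b-k) - h) = 2(0.7500*(-9.75) - 3) = -20.625
C = h^2 + (b-k)^2 - r^2 = 9 + 95.0625 - 36 = 68.0625
disc = B^2-4AC = 425.3906 - 425.3906 = 0
disc = 0

1 intersection point (tangent)


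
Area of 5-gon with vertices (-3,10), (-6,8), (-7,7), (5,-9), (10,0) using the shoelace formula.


sum(xi*y_{i+1}) = -3*8 - 6*7 - 7*(-9) + 5*0 + 10*10 = 97
sum(yi*x_{i+1}) = 10*(-6) + 8*(-7) + 7*5 - 9*10 + 0*(-3) = -171
Area = |97 + 171|/2 = 268/2 = 134.0000

134.0000 sq units


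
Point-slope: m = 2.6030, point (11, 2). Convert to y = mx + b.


y - 2 = 2.6030(x - 11)
y = 2.6030x + 2 - 2.6030*11
y = 2.6030x - 26.6330

y = 2.6030x - 26.6330


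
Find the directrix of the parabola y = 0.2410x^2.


a = 0.2410
1/(4a) = 1.0373
directrix: y = -1.0373 = -1.0373

y = -1.0373


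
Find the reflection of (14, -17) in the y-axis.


Reflection rule for y-axis: (-x, y)
(14, -17) -> (-14, -17)

(-14, -17)


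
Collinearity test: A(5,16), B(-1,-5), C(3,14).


5*(-5-14) - 1*(14-16) + 3*(16+ 5)
= -95 + 2 + 63 = -30

No, not collinear (determinant = -30)


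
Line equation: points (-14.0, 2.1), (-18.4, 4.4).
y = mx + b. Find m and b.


m = (2.3)/(-4.4) = -0.5227
b = y1 - m*x1 = 2.1 - (2.3*(-14.0))/(-4.4) = 2.1 - 7.3182 = -5.2182

y = -0.5227x - 5.2182


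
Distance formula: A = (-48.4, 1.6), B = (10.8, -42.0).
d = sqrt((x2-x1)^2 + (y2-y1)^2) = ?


dx = 10.8 + 48.4 = 59.2
dy = -42.0 - 1.6 = -43.6
d = sqrt(3504.64 + 1900.96) = sqrt(5405.6) = 73.5228

73.5228


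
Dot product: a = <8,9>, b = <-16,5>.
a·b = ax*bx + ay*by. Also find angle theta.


a·b = 8*(-16) + 9*5 = -128 + 45 = -83
|a| = sqrt(64+81) = 12.0416
|b| = sqrt(256+25) = 16.7631
cos(theta) = -83/(sqrt(145)*sqrt(281)) = -83/sqrt(40745) = -0.411188
theta = arccos(-83/sqrt(40745)) = 114.2795 degrees

a·b = -83, theta = 114.2795 deg


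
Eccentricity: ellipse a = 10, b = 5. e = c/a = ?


c = sqrt(100-25) = sqrt(75) = 8.6603
e = c/a = sqrt(75)/10 = 0.8660

e = 0.8660


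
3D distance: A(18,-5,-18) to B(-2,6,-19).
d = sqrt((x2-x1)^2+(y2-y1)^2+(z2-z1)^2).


dx=-20, dy=11, dz=-1
d = sqrt(400+121+1) = sqrt(522) = 22.8473

22.8473


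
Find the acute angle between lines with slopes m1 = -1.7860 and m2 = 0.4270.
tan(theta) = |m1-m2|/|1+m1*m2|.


m1-m2 = -2.213
1+m1*m2 = 0.237378
tan(theta) = |-2.213/0.237378| = 9.322684
theta = arctan(|-2.213/0.237378|) = 83.8776 degrees (acute angle)

83.8776 degrees


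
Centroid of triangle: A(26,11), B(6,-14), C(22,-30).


Gx = (26+6+22)/3 = 54/3 = 18.0000
Gy = (11- 14- 30)/3 = -33/3 = -11.0000

G = (18.0000, -11.0000)


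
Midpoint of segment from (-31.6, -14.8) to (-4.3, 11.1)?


Mx = (-31.6 - 4.3)/2 = -35.9/2 = -17.9500
My = (-14.8 + 11.1)/2 = -3.7/2 = -1.8500

(-17.9500, -1.8500)


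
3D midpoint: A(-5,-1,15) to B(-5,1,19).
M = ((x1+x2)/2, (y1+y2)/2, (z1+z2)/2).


Mx = (-5- 5)/2 = -5.0000
My = (-1+1)/2 = 0
Mz = (15+19)/2 = 17.0000

M = (-5.0000, 0, 17.0000)


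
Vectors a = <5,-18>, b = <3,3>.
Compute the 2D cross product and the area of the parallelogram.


cross = 5*3 + 18*3 = 15 + 54 = 69
Parallelogram area = |69| = 69

cross = 69, parallelogram area = 69


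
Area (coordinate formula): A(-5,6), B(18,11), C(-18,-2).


-5*(11+ 2) = -65
18*(-2-6) = -144
-18*(6-11) = 90
sum = -119
Area = |-119|/2 = 59.5000

59.5000 sq units


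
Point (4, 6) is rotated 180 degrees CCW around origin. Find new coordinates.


cos(180) = -1, sin(180) = 0
x' = 4*(-1) - 6*0 = -4
y' = 4*0 + 6*(-1) = -6

(-4, -6)


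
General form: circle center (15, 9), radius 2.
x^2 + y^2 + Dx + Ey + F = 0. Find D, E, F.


(x-15)^2 + (y-9)^2 = 2^2
D = -2h = -30, E = -2k = -18
F = h^2+k^2-r^2 = 225+81-4 = 302

D = -30, E = -18, F = 302


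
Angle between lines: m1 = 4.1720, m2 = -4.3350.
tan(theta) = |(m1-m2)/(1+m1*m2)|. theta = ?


m1-m2 = 8.507
1+m1*m2 = -17.08562
tan(theta) = |8.507/(-17.08562)| = 0.497904
theta = arctan(|8.507/(-17.08562)|) = 26.4689 degrees (acute angle)

26.4689 degrees


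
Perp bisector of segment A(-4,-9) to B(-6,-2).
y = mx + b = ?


Midpoint = (-5, -5.5)
Slope of AB = dy/dx = 7/(-2) = -3.5000
Perp slope = -dx/dy = 2/7 = 0.2857
b = My - (perp slope)*Mx = -5.5 + (-2*(-5))/7 = -5.5 + 1.4286 = -4.0714

y = 0.2857x - 4.0714


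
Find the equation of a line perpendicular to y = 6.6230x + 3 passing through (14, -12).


Perpendicular slope = -1/m1 = -1/6.6230 = -0.1510
b2 = y0 - m2*x0 = -12 + 14/6.6230 = -12 + 2.1138 = -9.8862

y = -0.1510x - 9.8862


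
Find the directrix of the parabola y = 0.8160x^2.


a = 0.8160
1/(4a) = 0.3064
directrix: y = -0.3064 = -0.3064

y = -0.3064


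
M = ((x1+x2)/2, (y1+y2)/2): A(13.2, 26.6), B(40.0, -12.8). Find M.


Mx = (13.2 + 40.0)/2 = 53.2/2 = 26.6000
My = (26.6 - 12.8)/2 = 13.8/2 = 6.9000

(26.6000, 6.9000)


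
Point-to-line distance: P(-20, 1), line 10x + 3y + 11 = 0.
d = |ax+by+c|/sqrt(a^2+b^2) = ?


|10*(-20) + 3*1 + 11| = |-186| = 186
sqrt(100 + 9) = sqrt(109) = 10.4403
d = 186/sqrt(109) = 17.8156

17.8156


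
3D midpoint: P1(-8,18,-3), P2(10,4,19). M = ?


Mx = (-8+10)/2 = 1.0000
My = (18+4)/2 = 11.0000
Mz = (-3+19)/2 = 8.0000

M = (1.0000, 11.0000, 8.0000)


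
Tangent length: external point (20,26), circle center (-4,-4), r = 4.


d = sqrt((20+ 4)^2 + (26+ 4)^2) = sqrt(576+900) = 38.4187
L = sqrt(1476.0000 - 16) = sqrt(1460.0000) = 38.2099

38.2099


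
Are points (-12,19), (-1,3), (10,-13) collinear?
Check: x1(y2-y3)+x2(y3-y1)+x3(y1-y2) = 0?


-12*(3+ 13) - 1*(-13-19) + 10*(19-3)
= -192 + 32 + 160 = 0

Yes, collinear (determinant = 0)


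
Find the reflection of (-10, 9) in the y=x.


Reflection rule for y=x: (y, x)
(-10, 9) -> (9, -10)

(9, -10)


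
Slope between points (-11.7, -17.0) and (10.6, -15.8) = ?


dy = -15.8 + 17.0 = 1.2
dx = 10.6 + 11.7 = 22.3
m = 1.2/22.3 = 0.0538

m = 0.0538


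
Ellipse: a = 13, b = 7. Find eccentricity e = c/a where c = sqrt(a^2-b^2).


c = sqrt(169-49) = sqrt(120) = 10.9545
e = c/a = sqrt(120)/13 = 0.8427

e = 0.8427


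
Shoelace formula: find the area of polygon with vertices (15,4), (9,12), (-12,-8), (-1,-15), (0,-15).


sum(xi*y_{i+1}) = 15*12 + 9*(-8) - 12*(-15) - 1*(-15) + 0*4 = 303
sum(yi*x_{i+1}) = 4*9 + 12*(-12) - 8*(-1) - 15*0 - 15*15 = -325
Area = |303 + 325|/2 = 628/2 = 314.0000

314.0000 sq units


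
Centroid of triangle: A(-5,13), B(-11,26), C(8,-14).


Gx = (-5- 11+8)/3 = -8/3 = -2.6667
Gy = (13+26- 14)/3 = 25/3 = 8.3333

G = (-2.6667, 8.3333)


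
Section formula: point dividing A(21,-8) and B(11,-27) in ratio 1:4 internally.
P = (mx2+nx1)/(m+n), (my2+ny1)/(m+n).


Px = (1*11 + 4*21)/5 = 95/5 = 19.0000
Py = (1*(-27) + 4*(-8))/5 = -59/5 = -11.8000

P = (19.0000, -11.8000)


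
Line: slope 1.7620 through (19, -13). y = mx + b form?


y + 13 = 1.7620(x - 19)
y = 1.7620x - 13 - 1.7620*19
y = 1.7620x - 46.4780

y = 1.7620x - 46.4780


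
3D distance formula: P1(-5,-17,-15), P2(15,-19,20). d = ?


dx=20, dy=-2, dz=35
d = sqrt(400+4+1225) = sqrt(1629) = 40.3609

40.3609


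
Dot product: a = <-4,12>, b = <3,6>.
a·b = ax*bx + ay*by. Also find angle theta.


a·b = -4*3 + 12*6 = -12 + 72 = 60
|a| = sqrt(16+144) = 12.6491
|b| = sqrt(9+36) = 6.7082
cos(theta) = 60/(sqrt(160)*sqrt(45)) = 60/sqrt(7200) = 0.707107
theta = arccos(60/sqrt(7200)) = 45.0000 degrees

a·b = 60, theta = 45.0000 deg


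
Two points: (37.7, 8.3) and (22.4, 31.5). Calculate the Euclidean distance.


dx = 22.4 - 37.7 = -15.3
dy = 31.5 - 8.3 = 23.2
d = sqrt(234.09 + 538.24) = sqrt(772.33) = 27.7908

27.7908


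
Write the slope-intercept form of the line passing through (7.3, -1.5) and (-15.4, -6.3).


m = (-4.8)/(-22.7) = 0.2115
b = y1 - m*x1 = -1.5 - (-4.8*7.3)/(-22.7) = -1.5 - 1.5436 = -3.0436

y = 0.2115x - 3.0436


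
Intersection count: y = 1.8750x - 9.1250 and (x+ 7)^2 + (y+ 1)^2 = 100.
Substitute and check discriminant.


Substitute y = 1.8750x - 9.1250: (x+ 7)^2 + (1.8750x- 9.1250+ 1)^2 = 100
Expand to Ax^2 + Bx + C = 0, where b-k = -8.125
A = 1+m^2 = 4.515625
B = 2(m(b-k) - h) = 2(1.8750*(-8.125) + 7) = -16.46875
C = h^2 + (b-k)^2 - r^2 = 49 + 66.015625 - 100 = 15.015625
disc = B^2-4AC = 271.2197 - 271.2197 = 0
disc = 0

1 intersection point (tangent)


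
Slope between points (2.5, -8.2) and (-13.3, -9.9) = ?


dy = -9.9 + 8.2 = -1.7
dx = -13.3 - 2.5 = -15.8
m = -1.7/(-15.8) = 0.1076

m = 0.1076


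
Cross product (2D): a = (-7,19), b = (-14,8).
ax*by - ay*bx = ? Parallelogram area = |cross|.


cross = -7*8 - 19*(-14) = -56 + 266 = 210
Parallelogram area = |210| = 210

cross = 210, parallelogram area = 210


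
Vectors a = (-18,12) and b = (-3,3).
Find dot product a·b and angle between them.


a·b = -18*(-3) + 12*3 = 54 + 36 = 90
|a| = sqrt(324+144) = 21.6333
|b| = sqrt(9+9) = 4.2426
cos(theta) = 90/(sqrt(468)*sqrt(18)) = 90/sqrt(8424) = 0.980581
theta = arccos(90/sqrt(8424)) = 11.3099 degrees

a·b = 90, theta = 11.3099 deg


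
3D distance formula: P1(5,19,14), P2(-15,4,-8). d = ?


dx=-20, dy=-15, dz=-22
d = sqrt(400+225+484) = sqrt(1109) = 33.3017

33.3017


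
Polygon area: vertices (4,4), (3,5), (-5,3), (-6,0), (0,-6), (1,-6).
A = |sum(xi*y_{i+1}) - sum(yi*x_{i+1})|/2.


sum(xi*y_{i+1}) = 4*5 + 3*3 - 5*0 - 6*(-6) + 0*(-6) + 1*4 = 69
sum(yi*x_{i+1}) = 4*3 + 5*(-5) + 3*(-6) + 0*0 - 6*1 - 6*4 = -61
Area = |69 + 61|/2 = 130/2 = 65.0000

65.0000 sq units


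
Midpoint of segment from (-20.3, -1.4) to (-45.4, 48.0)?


Mx = (-20.3 - 45.4)/2 = -65.7/2 = -32.8500
My = (-1.4 + 48.0)/2 = 46.6/2 = 23.3000

(-32.8500, 23.3000)


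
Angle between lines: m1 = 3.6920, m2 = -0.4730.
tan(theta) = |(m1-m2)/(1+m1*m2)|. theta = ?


m1-m2 = 4.165
1+m1*m2 = -0.746316
tan(theta) = |4.165/(-0.746316)| = 5.580746
theta = arctan(|4.165/(-0.746316)|) = 79.8411 degrees (acute angle)

79.8411 degrees


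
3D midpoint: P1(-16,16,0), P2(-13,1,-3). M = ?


Mx = (-16- 13)/2 = -14.5000
My = (16+1)/2 = 8.5000
Mz = (0- 3)/2 = -1.5000

M = (-14.5000, 8.5000, -1.5000)


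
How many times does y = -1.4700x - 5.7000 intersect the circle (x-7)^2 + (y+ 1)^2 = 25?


Substitute y = -1.4700x - 5.7000: (x-7)^2 + (-1.4700x- 5.7000+ 1)^2 = 25
Expand to Ax^2 + Bx + C = 0, where b-k = -4.7
A = 1+m^2 = 3.1609
B = 2(m(b-k) - h) = 2(-1.4700*(-4.7) - 7) = -0.182
C = h^2 + (b-k)^2 - r^2 = 49 + 22.09 - 25 = 46.09
disc = B^2-4AC = 0.0331 - 582.7435 = -582.7104
disc < 0

0 intersection points


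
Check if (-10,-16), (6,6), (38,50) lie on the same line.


-10*(6-50) + 6*(50+ 16) + 38*(-16-6)
= 440 + 396 - 836 = 0

Yes, collinear (determinant = 0)


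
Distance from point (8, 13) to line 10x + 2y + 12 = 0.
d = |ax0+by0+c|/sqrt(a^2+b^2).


|10*8 + 2*13 + 12| = |118| = 118
sqrt(100 + 4) = sqrt(104) = 10.1980
d = 118/sqrt(104) = 11.5709

11.5709


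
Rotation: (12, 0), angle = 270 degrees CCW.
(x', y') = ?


cos(270) = 0, sin(270) = -1
x' = 12*0 - 0*(-1) = 0
y' = 12*(-1) + 0*0 = -12

(0, -12)


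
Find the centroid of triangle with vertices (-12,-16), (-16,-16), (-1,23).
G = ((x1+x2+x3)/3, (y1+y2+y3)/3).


Gx = (-12- 16- 1)/3 = -29/3 = -9.6667
Gy = (-16- 16+23)/3 = -9/3 = -3.0000

G = (-9.6667, -3.0000)


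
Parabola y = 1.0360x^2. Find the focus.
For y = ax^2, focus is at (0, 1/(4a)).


a = 1.0360
4a = 4.1440
focus = (0, 1/4.1440) = (0, 0.2413)

Focus = (0, 0.2413)


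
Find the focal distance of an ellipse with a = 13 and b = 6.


c^2 = 13^2 - 6^2 = 169 - 36 = 133
c = sqrt(133) = 11.5326

c = 11.5326


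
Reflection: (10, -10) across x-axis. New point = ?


Reflection rule for x-axis: (x, -y)
(10, -10) -> (10, 10)

(10, 10)


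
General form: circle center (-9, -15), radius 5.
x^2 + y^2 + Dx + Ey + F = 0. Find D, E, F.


(x+ 9)^2 + (y+ 15)^2 = 5^2
D = -2h = 18, E = -2k = 30
F = h^2+k^2-r^2 = 81+225-25 = 281

D = 18, E = 30, F = 281


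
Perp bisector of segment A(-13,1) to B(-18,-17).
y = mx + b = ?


Midpoint = (-15.5, -8)
Slope of AB = dy/dx = -18/(-5) = 3.6000
Perp slope = -dx/dy = -5/18 = -0.2778
b = My - (perp slope)*Mx = -8 + (-5*(-15.5))/(-18) = -8 - 4.3056 = -12.3056

y = -0.2778x - 12.3056


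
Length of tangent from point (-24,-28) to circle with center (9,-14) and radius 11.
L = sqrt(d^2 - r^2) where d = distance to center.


d = sqrt((-24-9)^2 + (-28+ 14)^2) = sqrt(1089+196) = 35.8469
L = sqrt(1285.0000 - 121) = sqrt(1164.0000) = 34.1174

34.1174


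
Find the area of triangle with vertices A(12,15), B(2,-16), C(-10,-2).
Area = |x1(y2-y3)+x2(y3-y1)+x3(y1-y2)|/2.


12*(-16+ 2) = -168
2*(-2-15) = -34
-10*(15+ 16) = -310
sum = -512
Area = |-512|/2 = 256.0000

256.0000 sq units


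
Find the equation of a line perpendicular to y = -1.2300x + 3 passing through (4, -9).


Perpendicular slope = -1/m1 = -1/(-1.2300) = 0.8130
b2 = y0 - m2*x0 = -9 + 4/(-1.2300) = -9 - 3.2520 = -12.2520

y = 0.8130x - 12.2520


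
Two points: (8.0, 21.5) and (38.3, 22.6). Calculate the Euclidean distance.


dx = 38.3 - 8.0 = 30.3
dy = 22.6 - 21.5 = 1.1
d = sqrt(918.09 + 1.21) = sqrt(919.3) = 30.3200

30.3200


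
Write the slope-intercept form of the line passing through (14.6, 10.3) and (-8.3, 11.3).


m = (1.0)/(-22.9) = -0.0437
b = y1 - m*x1 = 10.3 - (1.0*14.6)/(-22.9) = 10.3 + 0.6376 = 10.9376

y = -0.0437x + 10.9376


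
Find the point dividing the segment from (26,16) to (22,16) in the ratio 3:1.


Px = (3*22 + 1*26)/4 = 92/4 = 23.0000
Py = (3*16 + 1*16)/4 = 64/4 = 16.0000

P = (23.0000, 16.0000)


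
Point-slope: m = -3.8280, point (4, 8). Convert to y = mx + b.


y - 8 = -3.8280(x - 4)
y = -3.8280x + 8 + 3.8280*4
y = -3.8280x + 23.3120

y = -3.8280x + 23.3120


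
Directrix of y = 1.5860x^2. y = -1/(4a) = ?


a = 1.5860
1/(4a) = 0.1576
directrix: y = -0.1576 = -0.1576

y = -0.1576


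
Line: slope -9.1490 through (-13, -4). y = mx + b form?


y + 4 = -9.1490(x + 13)
y = -9.1490x - 4 + 9.1490*(-13)
y = -9.1490x - 122.9370

y = -9.1490x - 122.9370


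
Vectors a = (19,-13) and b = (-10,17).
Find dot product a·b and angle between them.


a·b = 19*(-10) - 13*17 = -190 - 221 = -411
|a| = sqrt(361+169) = 23.0217
|b| = sqrt(100+289) = 19.7231
cos(theta) = -411/(sqrt(530)*sqrt(389)) = -411/sqrt(206170) = -0.905168
theta = arccos(-411/sqrt(206170)) = 154.8459 degrees

a·b = -411, theta = 154.8459 deg


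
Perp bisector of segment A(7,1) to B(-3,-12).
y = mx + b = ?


Midpoint = (2, -5.5)
Slope of AB = dy/dx = -13/(-10) = 1.3000
Perp slope = -dx/dy = -10/13 = -0.7692
b = My - (perp slope)*Mx = -5.5 + (-10*2)/(-13) = -5.5 + 1.5385 = -3.9615

y = -0.7692x - 3.9615


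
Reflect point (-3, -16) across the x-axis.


Reflection rule for x-axis: (x, -y)
(-3, -16) -> (-3, 16)

(-3, 16)


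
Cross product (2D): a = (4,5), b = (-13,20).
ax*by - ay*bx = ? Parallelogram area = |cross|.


cross = 4*20 - 5*(-13) = 80 + 65 = 145
Parallelogram area = |145| = 145

cross = 145, parallelogram area = 145


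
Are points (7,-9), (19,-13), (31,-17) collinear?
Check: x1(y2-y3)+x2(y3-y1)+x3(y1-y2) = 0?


7*(-13+ 17) + 19*(-17+ 9) + 31*(-9+ 13)
= 28 - 152 + 124 = 0

Yes, collinear (determinant = 0)


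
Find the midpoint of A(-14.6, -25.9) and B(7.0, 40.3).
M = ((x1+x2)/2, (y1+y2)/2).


Mx = (-14.6 + 7.0)/2 = -7.6/2 = -3.8000
My = (-25.9 + 40.3)/2 = 14.4/2 = 7.2000

(-3.8000, 7.2000)


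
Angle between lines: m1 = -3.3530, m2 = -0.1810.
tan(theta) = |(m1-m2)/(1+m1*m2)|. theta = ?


m1-m2 = -3.172
1+m1*m2 = 1.606893
tan(theta) = |-3.172/1.606893| = 1.973996
theta = arctan(|-3.172/1.606893|) = 63.1338 degrees (acute angle)

63.1338 degrees


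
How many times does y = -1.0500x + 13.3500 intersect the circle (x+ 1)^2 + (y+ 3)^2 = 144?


Substitute y = -1.0500x + 13.3500: (x+ 1)^2 + (-1.0500x+13.3500+ 3)^2 = 144
Expand to Ax^2 + Bx + C = 0, where b-k = 16.35
A = 1+m^2 = 2.1025
B = 2(m(b-k) - h) = 2(-1.0500*16.35 + 1) = -32.335
C = h^2 + (b-k)^2 - r^2 = 1 + 267.3225 - 144 = 124.3225
disc = B^2-4AC = 1045.5522 - 1045.5522 = 0
disc = 0

1 intersection point (tangent)


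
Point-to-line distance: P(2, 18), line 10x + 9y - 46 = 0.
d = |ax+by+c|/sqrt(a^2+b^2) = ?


|10*2 + 9*18 - 46| = |136| = 136
sqrt(100 + 81) = sqrt(181) = 13.4536
d = 136/sqrt(181) = 10.1088

10.1088


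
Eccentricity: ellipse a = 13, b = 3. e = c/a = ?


c = sqrt(169-9) = sqrt(160) = 12.6491
e = c/a = sqrt(160)/13 = 0.9730

e = 0.9730


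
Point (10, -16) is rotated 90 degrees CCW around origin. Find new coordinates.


cos(90) = 0, sin(90) = 1
x' = 10*0 + 16*1 = 16
y' = 10*1 - 16*0 = 10

(16, 10)


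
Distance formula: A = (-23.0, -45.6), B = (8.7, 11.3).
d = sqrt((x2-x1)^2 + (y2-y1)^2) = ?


dx = 8.7 + 23.0 = 31.7
dy = 11.3 + 45.6 = 56.9
d = sqrt(1004.89 + 3237.61) = sqrt(4242.5) = 65.1345

65.1345


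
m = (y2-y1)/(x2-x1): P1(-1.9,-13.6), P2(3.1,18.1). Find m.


dy = 18.1 + 13.6 = 31.7
dx = 3.1 + 1.9 = 5.0
m = 31.7/5.0 = 6.3400

m = 6.3400


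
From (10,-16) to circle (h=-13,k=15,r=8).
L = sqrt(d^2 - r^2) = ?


d = sqrt((10+ 13)^2 + (-16-15)^2) = sqrt(529+961) = 38.6005
L = sqrt(1490.0000 - 64) = sqrt(1426.0000) = 37.7624

37.7624


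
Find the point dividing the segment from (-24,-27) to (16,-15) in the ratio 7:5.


Px = (7*16 + 5*(-24))/12 = -8/12 = -0.6667
Py = (7*(-15) + 5*(-27))/12 = -240/12 = -20.0000

P = (-0.6667, -20.0000)


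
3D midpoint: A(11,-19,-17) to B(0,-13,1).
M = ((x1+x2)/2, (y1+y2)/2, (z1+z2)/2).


Mx = (11+0)/2 = 5.5000
My = (-19- 13)/2 = -16.0000
Mz = (-17+1)/2 = -8.0000

M = (5.5000, -16.0000, -8.0000)


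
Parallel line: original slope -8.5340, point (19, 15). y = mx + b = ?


Parallel lines have equal slopes.
m2 = -8.5340
b2 = 15 + 8.5340*19 = 177.1460

y = -8.5340x + 177.1460


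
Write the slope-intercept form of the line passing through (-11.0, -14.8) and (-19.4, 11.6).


m = (26.4)/(-8.4) = -3.1429
b = y1 - m*x1 = -14.8 - (26.4*(-11.0))/(-8.4) = -14.8 - 34.5714 = -49.3714

y = -3.1429x - 49.3714


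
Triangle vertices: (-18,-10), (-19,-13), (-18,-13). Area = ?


-18*(-13+ 13) = 0
-19*(-13+ 10) = 57
-18*(-10+ 13) = -54
sum = 3
Area = |3|/2 = 1.5000

1.5000 sq units


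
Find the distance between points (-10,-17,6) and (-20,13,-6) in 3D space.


dx=-10, dy=30, dz=-12
d = sqrt(100+900+144) = sqrt(1144) = 33.8231

33.8231


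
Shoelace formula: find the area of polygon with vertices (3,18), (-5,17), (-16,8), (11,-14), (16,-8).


sum(xi*y_{i+1}) = 3*17 - 5*8 - 16*(-14) + 11*(-8) + 16*18 = 435
sum(yi*x_{i+1}) = 18*(-5) + 17*(-16) + 8*11 - 14*16 - 8*3 = -522
Area = |435 + 522|/2 = 957/2 = 478.5000

478.5000 sq units


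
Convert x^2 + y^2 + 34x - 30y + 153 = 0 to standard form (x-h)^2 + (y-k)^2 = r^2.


h = -D/2 = -34/2 = -17
k = -E/2 = 30/2 = 15
r^2 = h^2 + k^2 - F = 289 + 225 - 153 = 361
r = 19

Center (-17, 15), radius = 19


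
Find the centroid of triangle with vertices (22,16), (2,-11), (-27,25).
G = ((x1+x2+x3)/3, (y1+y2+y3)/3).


Gx = (22+2- 27)/3 = -3/3 = -1.0000
Gy = (16- 11+25)/3 = 30/3 = 10.0000

G = (-1.0000, 10.0000)


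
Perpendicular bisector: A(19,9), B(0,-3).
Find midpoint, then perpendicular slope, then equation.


Midpoint = (9.5, 3)
Slope of AB = dy/dx = -12/(-19) = 0.6316
Perp slope = -dx/dy = -19/12 = -1.5833
b = My - (perp slope)*Mx = 3 + (-19*9.5)/(-12) = 3 + 15.0417 = 18.0417

y = -1.5833x + 18.0417


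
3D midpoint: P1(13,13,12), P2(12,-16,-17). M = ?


Mx = (13+12)/2 = 12.5000
My = (13- 16)/2 = -1.5000
Mz = (12- 17)/2 = -2.5000

M = (12.5000, -1.5000, -2.5000)


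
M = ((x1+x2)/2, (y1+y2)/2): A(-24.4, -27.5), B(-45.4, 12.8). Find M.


Mx = (-24.4 - 45.4)/2 = -69.8/2 = -34.9000
My = (-27.5 + 12.8)/2 = -14.7/2 = -7.3500

(-34.9000, -7.3500)


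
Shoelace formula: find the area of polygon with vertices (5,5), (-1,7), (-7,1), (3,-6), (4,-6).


sum(xi*y_{i+1}) = 5*7 - 1*1 - 7*(-6) + 3*(-6) + 4*5 = 78
sum(yi*x_{i+1}) = 5*(-1) + 7*(-7) + 1*3 - 6*4 - 6*5 = -105
Area = |78 + 105|/2 = 183/2 = 91.5000

91.5000 sq units


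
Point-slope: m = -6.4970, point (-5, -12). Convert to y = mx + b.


y + 12 = -6.4970(x + 5)
y = -6.4970x - 12 + 6.4970*(-5)
y = -6.4970x - 44.4850

y = -6.4970x - 44.4850


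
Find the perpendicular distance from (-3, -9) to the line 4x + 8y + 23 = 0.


|4*(-3) + 8*(-9) + 23| = |-61| = 61
sqrt(16 + 64) = sqrt(80) = 8.9443
d = 61/sqrt(80) = 6.8200

6.8200


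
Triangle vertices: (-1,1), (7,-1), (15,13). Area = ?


-1*(-1-13) = 14
7*(13-1) = 84
15*(1+ 1) = 30
sum = 128
Area = |128|/2 = 64.0000

64.0000 sq units


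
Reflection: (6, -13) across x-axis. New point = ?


Reflection rule for x-axis: (x, -y)
(6, -13) -> (6, 13)

(6, 13)


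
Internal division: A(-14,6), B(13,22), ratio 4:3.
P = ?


Px = (4*13 + 3*(-14))/7 = 10/7 = 1.4286
Py = (4*22 + 3*6)/7 = 106/7 = 15.1429

P = (1.4286, 15.1429)


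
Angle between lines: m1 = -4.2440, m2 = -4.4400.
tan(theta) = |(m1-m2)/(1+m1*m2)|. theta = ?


m1-m2 = 0.196
1+m1*m2 = 19.84336
tan(theta) = |0.196/19.84336| = 0.009877
theta = arctan(|0.196/19.84336|) = 0.5659 degrees (acute angle)

0.5659 degrees


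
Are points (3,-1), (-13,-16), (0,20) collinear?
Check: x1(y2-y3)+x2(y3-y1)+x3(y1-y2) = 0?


3*(-16-20) - 13*(20+ 1) + 0*(-1+ 16)
= -108 - 273 + 0 = -381

No, not collinear (determinant = -381)


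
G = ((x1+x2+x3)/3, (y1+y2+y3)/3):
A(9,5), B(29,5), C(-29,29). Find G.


Gx = (9+29- 29)/3 = 9/3 = 3.0000
Gy = (5+5+29)/3 = 39/3 = 13.0000

G = (3.0000, 13.0000)


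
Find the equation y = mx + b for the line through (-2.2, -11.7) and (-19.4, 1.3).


m = (13.0)/(-17.2) = -0.7558
b = y1 - m*x1 = -11.7 - (13.0*(-2.2))/(-17.2) = -11.7 - 1.6628 = -13.3628

y = -0.7558x - 13.3628


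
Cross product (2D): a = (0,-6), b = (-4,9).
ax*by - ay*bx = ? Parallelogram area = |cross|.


cross = 0*9 + 6*(-4) = 0 - 24 = -24
Parallelogram area = |-24| = 24

cross = -24, parallelogram area = 24


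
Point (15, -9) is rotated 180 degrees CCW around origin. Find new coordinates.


cos(180) = -1, sin(180) = 0
x' = 15*(-1) + 9*0 = -15
y' = 15*0 - 9*(-1) = 9

(-15, 9)


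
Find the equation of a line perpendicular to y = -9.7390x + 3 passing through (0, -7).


Perpendicular slope = -1/m1 = -1/(-9.7390) = 0.1027
b2 = y0 - m2*x0 = -7 + 0/(-9.7390) = -7 + 0 = -7.0000

y = 0.1027x - 7.0000


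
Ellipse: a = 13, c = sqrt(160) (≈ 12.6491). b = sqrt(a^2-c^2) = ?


b^2 = 13^2 - (sqrt(160))^2 = 169 - 160 = 9
b = sqrt(9) = 3

b = 3


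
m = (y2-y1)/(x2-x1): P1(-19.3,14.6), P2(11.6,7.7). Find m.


dy = 7.7 - 14.6 = -6.9
dx = 11.6 + 19.3 = 30.9
m = -6.9/30.9 = -0.2233

m = -0.2233


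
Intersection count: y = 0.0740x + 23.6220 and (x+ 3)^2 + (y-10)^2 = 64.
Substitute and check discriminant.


Substitute y = 0.0740x + 23.6220: (x+ 3)^2 + (0.0740x+23.6220-10)^2 = 64
Expand to Ax^2 + Bx + C = 0, where b-k = 13.622
A = 1+m^2 = 1.005476
B = 2(m(b-k) - h) = 2(0.0740*13.622 + 3) = 8.016056
C = h^2 + (b-k)^2 - r^2 = 9 + 185.558884 - 64 = 130.558884
disc = B^2-4AC = 64.2572 - 525.0953 = -460.8381
disc < 0

0 intersection points


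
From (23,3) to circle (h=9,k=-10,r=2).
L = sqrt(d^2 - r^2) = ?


d = sqrt((23-9)^2 + (3+ 10)^2) = sqrt(196+169) = 19.1050
L = sqrt(365.0000 - 4) = sqrt(361.0000) = 19.0000

19.0000


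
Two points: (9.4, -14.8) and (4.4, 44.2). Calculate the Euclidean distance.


dx = 4.4 - 9.4 = -5.0
dy = 44.2 + 14.8 = 59.0
d = sqrt(25.0 + 3481.0) = sqrt(3506.0) = 59.2115

59.2115


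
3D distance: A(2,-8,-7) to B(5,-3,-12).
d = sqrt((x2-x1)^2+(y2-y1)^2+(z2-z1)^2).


dx=3, dy=5, dz=-5
d = sqrt(9+25+25) = sqrt(59) = 7.6811

7.6811


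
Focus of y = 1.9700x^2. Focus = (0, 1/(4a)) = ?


a = 1.9700
4a = 7.8800
focus = (0, 1/7.8800) = (0, 0.1269)

Focus = (0, 0.1269)


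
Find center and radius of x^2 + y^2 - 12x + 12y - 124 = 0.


h = -D/2 = 12/2 = 6
k = -E/2 = -12/2 = -6
r^2 = h^2 + k^2 - F = 36 + 36 + 124 = 196
r = 14

Center (6, -6), radius = 14


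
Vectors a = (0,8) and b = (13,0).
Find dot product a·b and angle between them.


a·b = 0*13 + 8*0 = 0 + 0 = 0
|a| = sqrt(0+64) = 8.0000
|b| = sqrt(169+0) = 13.0000
cos(theta) = 0/(sqrt(64)*sqrt(169)) = 0/sqrt(10816) = 0
theta = arccos(0/sqrt(10816)) = 90.0000 degrees

a·b = 0, theta = 90.0000 deg


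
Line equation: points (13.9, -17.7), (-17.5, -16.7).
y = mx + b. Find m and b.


m = (1.0)/(-31.4) = -0.0318
b = y1 - m*x1 = -17.7 - (1.0*13.9)/(-31.4) = -17.7 + 0.4427 = -17.2573

y = -0.0318x - 17.2573


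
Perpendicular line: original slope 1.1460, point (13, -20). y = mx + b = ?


Perpendicular slope = -1/m1 = -1/1.1460 = -0.8726
b2 = y0 - m2*x0 = -20 + 13/1.1460 = -20 + 11.3438 = -8.6562

y = -0.8726x - 8.6562


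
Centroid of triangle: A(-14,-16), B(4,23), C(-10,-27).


Gx = (-14+4- 10)/3 = -20/3 = -6.6667
Gy = (-16+23- 27)/3 = -20/3 = -6.6667

G = (-6.6667, -6.6667)


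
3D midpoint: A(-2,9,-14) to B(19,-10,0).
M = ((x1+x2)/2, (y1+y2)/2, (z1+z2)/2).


Mx = (-2+19)/2 = 8.5000
My = (9- 10)/2 = -0.5000
Mz = (-14+0)/2 = -7.0000

M = (8.5000, -0.5000, -7.0000)


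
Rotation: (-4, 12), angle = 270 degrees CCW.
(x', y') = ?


cos(270) = 0, sin(270) = -1
x' = -4*0 - 12*(-1) = 12
y' = -4*(-1) + 12*0 = 4

(12, 4)


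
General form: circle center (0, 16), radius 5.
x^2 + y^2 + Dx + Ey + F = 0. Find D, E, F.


(x-0)^2 + (y-16)^2 = 5^2
D = -2h = 0, E = -2k = -32
F = h^2+k^2-r^2 = 0+256-25 = 231

D = 0, E = -32, F = 231


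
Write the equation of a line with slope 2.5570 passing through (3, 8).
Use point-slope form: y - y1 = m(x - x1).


y - 8 = 2.5570(x - 3)
y = 2.5570x + 8 - 2.5570*3
y = 2.5570x + 0.3290

y = 2.5570x + 0.3290


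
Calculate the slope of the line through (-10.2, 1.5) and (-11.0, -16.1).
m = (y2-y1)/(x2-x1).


dy = -16.1 - 1.5 = -17.6
dx = -11.0 + 10.2 = -0.8
m = -17.6/(-0.8) = 22.0000

m = 22.0000


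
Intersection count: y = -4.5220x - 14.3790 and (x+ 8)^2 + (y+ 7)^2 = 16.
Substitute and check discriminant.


Substitute y = -4.5220x - 14.3790: (x+ 8)^2 + (-4.5220x- 14.3790+ 7)^2 = 16
Expand to Ax^2 + Bx + C = 0, where b-k = -7.379
A = 1+m^2 = 21.448484
B = 2(m(b-k) - h) = 2(-4.5220*(-7.379) + 8) = 82.735676
C = h^2 + (b-k)^2 - r^2 = 64 + 54.449641 - 16 = 102.449641
disc = B^2-4AC = 6845.1921 - 8789.5579 = -1944.3658
disc < 0

0 intersection points


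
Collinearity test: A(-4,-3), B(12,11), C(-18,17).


-4*(11-17) + 12*(17+ 3) - 18*(-3-11)
= 24 + 240 + 252 = 516

No, not collinear (determinant = 516)


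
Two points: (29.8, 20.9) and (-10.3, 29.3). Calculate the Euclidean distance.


dx = -10.3 - 29.8 = -40.1
dy = 29.3 - 20.9 = 8.4
d = sqrt(1608.01 + 70.56) = sqrt(1678.57) = 40.9704

40.9704


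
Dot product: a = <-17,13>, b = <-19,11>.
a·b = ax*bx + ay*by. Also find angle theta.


a·b = -17*(-19) + 13*11 = 323 + 143 = 466
|a| = sqrt(289+169) = 21.4009
|b| = sqrt(361+121) = 21.9545
cos(theta) = 466/(sqrt(458)*sqrt(482)) = 466/sqrt(220756) = 0.991813
theta = arccos(466/sqrt(220756)) = 7.3368 degrees

a·b = 466, theta = 7.3368 deg


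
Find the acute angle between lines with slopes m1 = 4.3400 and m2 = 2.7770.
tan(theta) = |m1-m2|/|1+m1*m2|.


m1-m2 = 1.563
1+m1*m2 = 13.05218
tan(theta) = |1.563/13.05218| = 0.119750
theta = arctan(|1.563/13.05218|) = 6.8287 degrees (acute angle)

6.8287 degrees


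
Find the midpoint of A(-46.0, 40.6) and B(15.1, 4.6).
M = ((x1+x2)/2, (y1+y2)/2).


Mx = (-46.0 + 15.1)/2 = -30.9/2 = -15.4500
My = (40.6 + 4.6)/2 = 45.2/2 = 22.6000

(-15.4500, 22.6000)


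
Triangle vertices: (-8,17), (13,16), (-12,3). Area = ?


-8*(16-3) = -104
13*(3-17) = -182
-12*(17-16) = -12
sum = -298
Area = |-298|/2 = 149.0000

149.0000 sq units


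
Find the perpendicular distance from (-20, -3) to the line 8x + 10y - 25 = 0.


|8*(-20) + 10*(-3) - 25| = |-215| = 215
sqrt(64 + 100) = sqrt(164) = 12.8062
d = 215/sqrt(164) = 16.7887

16.7887


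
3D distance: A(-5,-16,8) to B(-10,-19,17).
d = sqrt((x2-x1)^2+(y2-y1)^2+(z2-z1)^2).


dx=-5, dy=-3, dz=9
d = sqrt(25+9+81) = sqrt(115) = 10.7238

10.7238


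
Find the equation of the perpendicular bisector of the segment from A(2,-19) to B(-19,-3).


Midpoint = (-8.5, -11)
Slope of AB = dy/dx = 16/(-21) = -0.7619
Perp slope = -dx/dy = 21/16 = 1.3125
b = My - (perp slope)*Mx = -11 + (-21*(-8.5))/16 = -11 + 11.1562 = 0.1562

y = 1.3125x + 0.1562


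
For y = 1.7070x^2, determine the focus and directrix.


a = 1.7070
1/(4a) = 0.1465
Focus = (0, 0.1465)
Directrix: y = -0.1465

Focus = (0, 0.1465), Directrix: y = -0.1465


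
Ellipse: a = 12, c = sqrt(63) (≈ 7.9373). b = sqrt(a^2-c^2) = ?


b^2 = 12^2 - (sqrt(63))^2 = 144 - 63 = 81
b = sqrt(81) = 9

b = 9


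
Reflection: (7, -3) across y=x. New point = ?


Reflection rule for y=x: (y, x)
(7, -3) -> (-3, 7)

(-3, 7)


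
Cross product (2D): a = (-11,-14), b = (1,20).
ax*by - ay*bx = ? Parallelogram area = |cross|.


cross = -11*20 + 14*1 = -220 + 14 = -206
Parallelogram area = |-206| = 206

cross = -206, parallelogram area = 206


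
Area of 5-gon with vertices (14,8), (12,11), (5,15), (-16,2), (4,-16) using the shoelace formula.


sum(xi*y_{i+1}) = 14*11 + 12*15 + 5*2 - 16*(-16) + 4*8 = 632
sum(yi*x_{i+1}) = 8*12 + 11*5 + 15*(-16) + 2*4 - 16*14 = -305
Area = |632 + 305|/2 = 937/2 = 468.5000

468.5000 sq units


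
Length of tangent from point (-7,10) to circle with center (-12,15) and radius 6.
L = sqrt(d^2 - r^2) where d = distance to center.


d = sqrt((-7+ 12)^2 + (10-15)^2) = sqrt(25+25) = 7.0711
L = sqrt(50.0000 - 36) = sqrt(14.0000) = 3.7417

3.7417


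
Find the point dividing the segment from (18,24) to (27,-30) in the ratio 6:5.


Px = (6*27 + 5*18)/11 = 252/11 = 22.9091
Py = (6*(-30) + 5*24)/11 = -60/11 = -5.4545

P = (22.9091, -5.4545)


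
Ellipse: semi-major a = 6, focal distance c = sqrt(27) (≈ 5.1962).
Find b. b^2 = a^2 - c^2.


b^2 = 6^2 - (sqrt(27))^2 = 36 - 27 = 9
b = sqrt(9) = 3

b = 3


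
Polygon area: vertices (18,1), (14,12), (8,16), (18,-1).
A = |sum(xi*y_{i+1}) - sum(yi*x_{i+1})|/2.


sum(xi*y_{i+1}) = 18*12 + 14*16 + 8*(-1) + 18*1 = 450
sum(yi*x_{i+1}) = 1*14 + 12*8 + 16*18 - 1*18 = 380
Area = |450 - 380|/2 = 70/2 = 35.0000

35.0000 sq units


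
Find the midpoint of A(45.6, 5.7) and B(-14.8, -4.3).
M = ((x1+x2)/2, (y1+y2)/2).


Mx = (45.6 - 14.8)/2 = 30.8/2 = 15.4000
My = (5.7 - 4.3)/2 = 1.4/2 = 0.7000

(15.4000, 0.7000)


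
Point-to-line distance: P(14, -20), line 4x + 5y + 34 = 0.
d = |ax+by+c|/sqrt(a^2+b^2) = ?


|4*14 + 5*(-20) + 34| = |-10| = 10
sqrt(16 + 25) = sqrt(41) = 6.4031
d = 10/sqrt(41) = 1.5617

1.5617


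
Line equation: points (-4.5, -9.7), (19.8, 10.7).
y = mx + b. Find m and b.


m = (20.4)/(24.3) = 0.8395
b = y1 - m*x1 = -9.7 - (20.4*(-4.5))/(24.3) = -9.7 + 3.7778 = -5.9222

y = 0.8395x - 5.9222


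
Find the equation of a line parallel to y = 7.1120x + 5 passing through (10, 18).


Parallel lines have equal slopes.
m2 = 7.1120
b2 = 18 - 7.1120*10 = -53.1200

y = 7.1120x - 53.1200


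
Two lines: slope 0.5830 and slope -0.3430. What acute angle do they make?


m1-m2 = 0.926
1+m1*m2 = 0.800031
tan(theta) = |0.926/0.800031| = 1.157455
theta = arctan(|0.926/0.800031|) = 49.1742 degrees (acute angle)

49.1742 degrees


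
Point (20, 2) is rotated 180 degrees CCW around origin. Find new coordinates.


cos(180) = -1, sin(180) = 0
x' = 20*(-1) - 2*0 = -20
y' = 20*0 + 2*(-1) = -2

(-20, -2)


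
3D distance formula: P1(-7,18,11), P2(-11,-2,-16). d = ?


dx=-4, dy=-20, dz=-27
d = sqrt(16+400+729) = sqrt(1145) = 33.8378

33.8378


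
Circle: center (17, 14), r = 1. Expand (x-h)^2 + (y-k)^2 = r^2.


(x-17)^2 + (y-14)^2 = 1^2
D = -2h = -34, E = -2k = -28
F = h^2+k^2-r^2 = 289+196-1 = 484

x^2 + y^2 - 34x - 28y + 484 = 0


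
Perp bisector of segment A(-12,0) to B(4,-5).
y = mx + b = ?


Midpoint = (-4, -2.5)
Slope of AB = dy/dx = -5/16 = -0.3125
Perp slope = -dx/dy = 16/5 = 3.2000
b = My - (perp slope)*Mx = -2.5 + (16*(-4))/(-5) = -2.5 + 12.8000 = 10.3000

y = 3.2000x + 10.3000


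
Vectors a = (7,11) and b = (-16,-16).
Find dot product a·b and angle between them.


a·b = 7*(-16) + 11*(-16) = -112 - 176 = -288
|a| = sqrt(49+121) = 13.0384
|b| = sqrt(256+256) = 22.6274
cos(theta) = -288/(sqrt(170)*sqrt(512)) = -288/sqrt(87040) = -0.976187
theta = arccos(-288/sqrt(87040)) = 167.4712 degrees

a·b = -288, theta = 167.4712 deg


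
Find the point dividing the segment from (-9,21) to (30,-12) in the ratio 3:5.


Px = (3*30 + 5*(-9))/8 = 45/8 = 5.6250
Py = (3*(-12) + 5*21)/8 = 69/8 = 8.6250

P = (5.6250, 8.6250)


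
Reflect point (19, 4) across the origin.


Reflection rule for origin: (-x, -y)
(19, 4) -> (-19, -4)

(-19, -4)


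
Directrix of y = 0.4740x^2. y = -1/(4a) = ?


a = 0.4740
1/(4a) = 0.5274
directrix: y = -0.5274 = -0.5274

y = -0.5274


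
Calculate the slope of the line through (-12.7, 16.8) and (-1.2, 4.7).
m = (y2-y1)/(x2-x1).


dy = 4.7 - 16.8 = -12.1
dx = -1.2 + 12.7 = 11.5
m = -12.1/11.5 = -1.0522

m = -1.0522


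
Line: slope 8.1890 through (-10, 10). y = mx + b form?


y - 10 = 8.1890(x + 10)
y = 8.1890x + 10 - 8.1890*(-10)
y = 8.1890x + 91.8900

y = 8.1890x + 91.8900


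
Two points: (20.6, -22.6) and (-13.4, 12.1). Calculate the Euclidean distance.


dx = -13.4 - 20.6 = -34.0
dy = 12.1 + 22.6 = 34.7
d = sqrt(1156.0 + 1204.09) = sqrt(2360.09) = 48.5808

48.5808


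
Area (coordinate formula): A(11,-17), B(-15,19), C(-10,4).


11*(19-4) = 165
-15*(4+ 17) = -315
-10*(-17-19) = 360
sum = 210
Area = |210|/2 = 105.0000

105.0000 sq units


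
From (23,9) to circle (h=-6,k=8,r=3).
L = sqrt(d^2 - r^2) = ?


d = sqrt((23+ 6)^2 + (9-8)^2) = sqrt(841+1) = 29.0172
L = sqrt(842.0000 - 9) = sqrt(833.0000) = 28.8617

28.8617


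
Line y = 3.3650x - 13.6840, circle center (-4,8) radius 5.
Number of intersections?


Substitute y = 3.3650x - 13.6840: (x+ 4)^2 + (3.3650x- 13.6840-8)^2 = 25
Expand to Ax^2 + Bx + C = 0, where b-k = -21.684
A = 1+m^2 = 12.323225
B = 2(m(b-k) - h) = 2(3.3650*(-21.684) + 4) = -137.93332
C = h^2 + (b-k)^2 - r^2 = 16 + 470.195856 - 25 = 461.195856
disc = B^2-4AC = 19025.6008 - 22733.6812 = -3708.0804
disc < 0

0 intersection points


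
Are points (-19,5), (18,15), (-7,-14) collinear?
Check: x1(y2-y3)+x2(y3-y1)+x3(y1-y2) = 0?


-19*(15+ 14) + 18*(-14-5) - 7*(5-15)
= -551 - 342 + 70 = -823

No, not collinear (determinant = -823)


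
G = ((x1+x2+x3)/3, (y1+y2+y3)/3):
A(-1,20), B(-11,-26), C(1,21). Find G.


Gx = (-1- 11+1)/3 = -11/3 = -3.6667
Gy = (20- 26+21)/3 = 15/3 = 5.0000

G = (-3.6667, 5.0000)


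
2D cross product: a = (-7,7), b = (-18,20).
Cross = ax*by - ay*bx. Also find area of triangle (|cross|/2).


cross = -7*20 - 7*(-18) = -140 + 126 = -14
Triangle area = |-14|/2 = 14/2 = 7.0000

cross = -14, triangle area = 7.0000


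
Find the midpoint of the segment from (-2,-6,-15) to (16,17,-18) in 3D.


Mx = (-2+16)/2 = 7.0000
My = (-6+17)/2 = 5.5000
Mz = (-15- 18)/2 = -16.5000

M = (7.0000, 5.5000, -16.5000)


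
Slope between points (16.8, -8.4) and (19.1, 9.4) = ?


dy = 9.4 + 8.4 = 17.8
dx = 19.1 - 16.8 = 2.3
m = 17.8/2.3 = 7.7391

m = 7.7391


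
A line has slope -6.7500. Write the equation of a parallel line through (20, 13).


Parallel lines have equal slopes.
m2 = -6.7500
b2 = 13 + 6.7500*20 = 148.0000

y = -6.7500x + 148.0000
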